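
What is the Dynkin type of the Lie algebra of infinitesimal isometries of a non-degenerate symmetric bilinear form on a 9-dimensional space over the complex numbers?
This is so(9) with 9 odd, which has dimension 9(9-1)/2 = 36 and rank (9-1)/2 = 4. In the classification of classical Lie algebras, the orthogonal algebra so(2n+1) in an odd number of variables has type B_n; here n = 4, so the Dynkin diagram is a chain of 4 nodes with a double edge at one end; the terminal node there is the unique short simple root (B_4). Hence the type is B_4.

B_4 (so(9))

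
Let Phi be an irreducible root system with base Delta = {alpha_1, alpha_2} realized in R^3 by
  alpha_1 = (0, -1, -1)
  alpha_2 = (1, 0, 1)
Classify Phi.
A_2 (sl(3))

Compute the Cartan integers a_ij = 2(alpha_i, alpha_j)/(alpha_j, alpha_j); the resulting 2x2 Cartan matrix is
[[2, -1], [-1, 2]].
All simple roots have the same length, so the diagram is simply laced. The associated Dynkin diagram is a chain of 2 nodes with single edges (A_2), so the type is A_2 (the algebra sl(3)).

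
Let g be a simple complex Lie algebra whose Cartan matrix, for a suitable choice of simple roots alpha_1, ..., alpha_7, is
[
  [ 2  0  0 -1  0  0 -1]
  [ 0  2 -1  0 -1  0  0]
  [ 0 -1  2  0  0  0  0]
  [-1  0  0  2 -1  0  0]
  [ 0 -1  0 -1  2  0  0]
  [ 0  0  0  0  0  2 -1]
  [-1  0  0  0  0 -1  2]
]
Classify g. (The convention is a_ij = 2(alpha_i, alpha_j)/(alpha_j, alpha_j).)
The matrix has rank 7 with 2's on the diagonal. Reading the off-diagonal entries as Dynkin edges (a single edge where a_ij = a_ji = -1; a double or triple edge where a_ij * a_ji = 2 or 3), the diagram is a chain of 7 nodes with single edges (A_7). One simple-root ordering that puts it in standard form is (alpha_3, alpha_2, alpha_5, alpha_4, alpha_1, alpha_7, alpha_6). So the algebra is type A_7, i.e. sl(8).

A7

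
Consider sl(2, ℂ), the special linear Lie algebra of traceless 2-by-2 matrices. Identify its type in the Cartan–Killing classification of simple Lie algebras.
This is sl(2), which has dimension 2^2 - 1 = 3 and rank 2 - 1 = 1 (a Cartan subalgebra is the diagonal traceless matrices). In the classification of classical Lie algebras, the special linear algebra sl(n+1) has type A_n; here n = 1, so the Dynkin diagram is a chain of 1 nodes with single edges (A_1). Hence the type is A_1.

A_1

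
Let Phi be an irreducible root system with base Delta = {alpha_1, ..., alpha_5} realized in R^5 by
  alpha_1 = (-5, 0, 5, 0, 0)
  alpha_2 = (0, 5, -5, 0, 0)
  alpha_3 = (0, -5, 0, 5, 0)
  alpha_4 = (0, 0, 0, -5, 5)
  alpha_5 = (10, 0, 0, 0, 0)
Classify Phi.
C_5 (sp(10))

Compute the Cartan integers a_ij = 2(alpha_i, alpha_j)/(alpha_j, alpha_j); the resulting 5x5 Cartan matrix is
[[2, -1, 0, 0, -1], [-1, 2, -1, 0, 0], [0, -1, 2, -1, 0], [0, 0, -1, 2, 0], [-2, 0, 0, 0, 2]].
The roots have two lengths (squared-length ratio 2:1); the short ones are alpha_{1,2,3,4}. The associated Dynkin diagram is a chain of 5 nodes with a double edge at one end; the terminal node there is the unique long simple root (C_5), so the type is C_5 (the algebra sp(10)).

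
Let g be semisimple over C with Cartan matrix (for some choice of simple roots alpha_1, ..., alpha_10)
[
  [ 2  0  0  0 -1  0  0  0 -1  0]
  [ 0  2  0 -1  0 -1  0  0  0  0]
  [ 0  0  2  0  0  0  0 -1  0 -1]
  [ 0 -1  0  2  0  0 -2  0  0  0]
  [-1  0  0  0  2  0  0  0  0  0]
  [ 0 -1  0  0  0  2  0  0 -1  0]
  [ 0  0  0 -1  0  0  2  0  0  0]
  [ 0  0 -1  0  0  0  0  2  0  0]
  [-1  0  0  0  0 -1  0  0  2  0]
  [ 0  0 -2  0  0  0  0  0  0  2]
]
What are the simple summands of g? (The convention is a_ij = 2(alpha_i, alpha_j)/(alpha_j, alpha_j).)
The diagram associated to this matrix has two connected components: the simple roots {alpha_1, alpha_2, alpha_4, alpha_5, alpha_6, alpha_7, alpha_9} form a chain of 7 nodes with a double edge at one end; the terminal node there is the unique short simple root (B_7), and {alpha_3, alpha_8, alpha_10} form a chain of 3 nodes with a double edge at one end; the terminal node there is the unique long simple root (C_3). A semisimple Lie algebra decomposes uniquely as the direct sum of simple ideals, one per connected component of its Dynkin diagram, so g ≅ B_7 ⊕ C_3 (dimension 105 + 21 = 126).

B_7 ⊕ C_3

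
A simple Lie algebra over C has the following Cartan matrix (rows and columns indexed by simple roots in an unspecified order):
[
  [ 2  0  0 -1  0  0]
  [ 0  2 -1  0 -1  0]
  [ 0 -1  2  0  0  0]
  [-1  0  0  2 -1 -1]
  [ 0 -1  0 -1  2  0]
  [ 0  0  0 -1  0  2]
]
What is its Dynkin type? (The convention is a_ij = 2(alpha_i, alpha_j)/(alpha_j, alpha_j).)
D6

The matrix has rank 6 with 2's on the diagonal. Reading the off-diagonal entries as Dynkin edges (a single edge where a_ij = a_ji = -1; a double or triple edge where a_ij * a_ji = 2 or 3), the diagram is a chain of 4 nodes with a fork of two nodes at one end (D_6). One simple-root ordering that puts it in standard form is (alpha_3, alpha_2, alpha_5, alpha_4, alpha_6, alpha_1). So the algebra is type D_6, i.e. so(12).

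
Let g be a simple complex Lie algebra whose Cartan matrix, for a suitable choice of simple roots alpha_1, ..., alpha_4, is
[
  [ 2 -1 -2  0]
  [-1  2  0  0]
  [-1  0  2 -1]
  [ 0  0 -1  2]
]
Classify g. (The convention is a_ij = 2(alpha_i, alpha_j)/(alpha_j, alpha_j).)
The matrix has rank 4 with 2's on the diagonal. Reading the off-diagonal entries as Dynkin edges (a single edge where a_ij = a_ji = -1; a double or triple edge where a_ij * a_ji = 2 or 3), the diagram is a chain of 4 nodes with a double edge between the middle two (F_4). One simple-root ordering that puts it in standard form is (alpha_2, alpha_1, alpha_3, alpha_4). So the algebra is type F_4.

F_4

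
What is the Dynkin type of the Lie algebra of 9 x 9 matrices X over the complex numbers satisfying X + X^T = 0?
This is so(9) with 9 odd, which has dimension 9(9-1)/2 = 36 and rank (9-1)/2 = 4. In the classification of classical Lie algebras, the orthogonal algebra so(2n+1) in an odd number of variables has type B_n; here n = 4, so the Dynkin diagram is a chain of 4 nodes with a double edge at one end; the terminal node there is the unique short simple root (B_4). Hence the type is B_4.

B4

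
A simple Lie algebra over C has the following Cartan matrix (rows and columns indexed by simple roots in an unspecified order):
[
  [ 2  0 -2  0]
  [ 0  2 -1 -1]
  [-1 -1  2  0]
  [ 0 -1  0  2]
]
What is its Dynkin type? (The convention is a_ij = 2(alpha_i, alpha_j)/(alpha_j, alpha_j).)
C_4

The matrix has rank 4 with 2's on the diagonal. Reading the off-diagonal entries as Dynkin edges (a single edge where a_ij = a_ji = -1; a double or triple edge where a_ij * a_ji = 2 or 3), the diagram is a chain of 4 nodes with a double edge at one end; the terminal node there is the unique long simple root (C_4). One simple-root ordering that puts it in standard form is (alpha_4, alpha_2, alpha_3, alpha_1). So the algebra is type C_4, i.e. sp(8).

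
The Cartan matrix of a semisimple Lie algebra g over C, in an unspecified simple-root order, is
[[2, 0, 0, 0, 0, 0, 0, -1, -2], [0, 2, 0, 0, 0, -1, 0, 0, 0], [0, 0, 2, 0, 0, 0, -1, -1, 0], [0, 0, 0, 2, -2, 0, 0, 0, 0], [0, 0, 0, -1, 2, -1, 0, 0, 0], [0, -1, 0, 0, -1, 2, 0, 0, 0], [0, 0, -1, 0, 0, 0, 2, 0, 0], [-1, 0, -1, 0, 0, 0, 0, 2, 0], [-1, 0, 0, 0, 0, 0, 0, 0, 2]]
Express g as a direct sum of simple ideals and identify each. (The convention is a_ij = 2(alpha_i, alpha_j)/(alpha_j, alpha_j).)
The diagram associated to this matrix has two connected components: the simple roots {alpha_1, alpha_3, alpha_7, alpha_8, alpha_9} form a chain of 5 nodes with a double edge at one end; the terminal node there is the unique short simple root (B_5), and {alpha_2, alpha_4, alpha_5, alpha_6} form a chain of 4 nodes with a double edge at one end; the terminal node there is the unique long simple root (C_4). A semisimple Lie algebra decomposes uniquely as the direct sum of simple ideals, one per connected component of its Dynkin diagram, so g ≅ B_5 ⊕ C_4 (dimension 55 + 36 = 91).

B5 ⊕ C4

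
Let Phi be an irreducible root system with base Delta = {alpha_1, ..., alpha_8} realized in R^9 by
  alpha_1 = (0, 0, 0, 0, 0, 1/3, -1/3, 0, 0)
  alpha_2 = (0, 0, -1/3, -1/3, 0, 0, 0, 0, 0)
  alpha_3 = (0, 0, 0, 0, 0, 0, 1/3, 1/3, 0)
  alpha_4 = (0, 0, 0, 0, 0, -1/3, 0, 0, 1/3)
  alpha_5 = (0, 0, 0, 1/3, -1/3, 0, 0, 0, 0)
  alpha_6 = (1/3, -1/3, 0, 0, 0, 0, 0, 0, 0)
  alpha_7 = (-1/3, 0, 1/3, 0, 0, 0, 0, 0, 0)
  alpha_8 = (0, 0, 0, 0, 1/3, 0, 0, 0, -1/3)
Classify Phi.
A_8

Compute the Cartan integers a_ij = 2(alpha_i, alpha_j)/(alpha_j, alpha_j); the resulting 8x8 Cartan matrix is
[[2, 0, -1, -1, 0, 0, 0, 0], [0, 2, 0, 0, -1, 0, -1, 0], [-1, 0, 2, 0, 0, 0, 0, 0], [-1, 0, 0, 2, 0, 0, 0, -1], [0, -1, 0, 0, 2, 0, 0, -1], [0, 0, 0, 0, 0, 2, -1, 0], [0, -1, 0, 0, 0, -1, 2, 0], [0, 0, 0, -1, -1, 0, 0, 2]].
All simple roots have the same length, so the diagram is simply laced. The associated Dynkin diagram is a chain of 8 nodes with single edges (A_8), so the type is A_8 (the algebra sl(9)).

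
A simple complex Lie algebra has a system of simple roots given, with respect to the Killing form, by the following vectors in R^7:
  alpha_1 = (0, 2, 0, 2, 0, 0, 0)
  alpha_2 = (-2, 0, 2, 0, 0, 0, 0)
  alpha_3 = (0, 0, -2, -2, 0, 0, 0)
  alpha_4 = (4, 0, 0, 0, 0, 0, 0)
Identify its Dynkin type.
C_4

Compute the Cartan integers a_ij = 2(alpha_i, alpha_j)/(alpha_j, alpha_j); the resulting 4x4 Cartan matrix is
[[2, 0, -1, 0], [0, 2, -1, -1], [-1, -1, 2, 0], [0, -2, 0, 2]].
The roots have two lengths (squared-length ratio 2:1); the short ones are alpha_{1,2,3}. The associated Dynkin diagram is a chain of 4 nodes with a double edge at one end; the terminal node there is the unique long simple root (C_4), so the type is C_4 (the algebra sp(8)).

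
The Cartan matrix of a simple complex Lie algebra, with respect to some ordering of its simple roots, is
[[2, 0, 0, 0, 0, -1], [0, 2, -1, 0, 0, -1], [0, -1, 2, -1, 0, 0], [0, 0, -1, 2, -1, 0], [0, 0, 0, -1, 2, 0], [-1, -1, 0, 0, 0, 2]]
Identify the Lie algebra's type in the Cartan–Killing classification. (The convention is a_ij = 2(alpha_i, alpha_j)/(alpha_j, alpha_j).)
A_6

The matrix has rank 6 with 2's on the diagonal. Reading the off-diagonal entries as Dynkin edges (a single edge where a_ij = a_ji = -1; a double or triple edge where a_ij * a_ji = 2 or 3), the diagram is a chain of 6 nodes with single edges (A_6). One simple-root ordering that puts it in standard form is (alpha_5, alpha_4, alpha_3, alpha_2, alpha_6, alpha_1). So the algebra is type A_6, i.e. sl(7).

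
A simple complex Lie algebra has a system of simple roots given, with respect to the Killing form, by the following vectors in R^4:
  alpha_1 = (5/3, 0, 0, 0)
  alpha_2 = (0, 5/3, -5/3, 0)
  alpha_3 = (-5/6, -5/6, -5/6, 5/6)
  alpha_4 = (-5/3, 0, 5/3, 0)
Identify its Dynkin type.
Compute the Cartan integers a_ij = 2(alpha_i, alpha_j)/(alpha_j, alpha_j); the resulting 4x4 Cartan matrix is
[[2, 0, -1, -1], [0, 2, 0, -1], [-1, 0, 2, 0], [-2, -1, 0, 2]].
The roots have two lengths (squared-length ratio 2:1); the short ones are alpha_{1,3}. The associated Dynkin diagram is a chain of 4 nodes with a double edge between the middle two (F_4), so the type is F_4.

F_4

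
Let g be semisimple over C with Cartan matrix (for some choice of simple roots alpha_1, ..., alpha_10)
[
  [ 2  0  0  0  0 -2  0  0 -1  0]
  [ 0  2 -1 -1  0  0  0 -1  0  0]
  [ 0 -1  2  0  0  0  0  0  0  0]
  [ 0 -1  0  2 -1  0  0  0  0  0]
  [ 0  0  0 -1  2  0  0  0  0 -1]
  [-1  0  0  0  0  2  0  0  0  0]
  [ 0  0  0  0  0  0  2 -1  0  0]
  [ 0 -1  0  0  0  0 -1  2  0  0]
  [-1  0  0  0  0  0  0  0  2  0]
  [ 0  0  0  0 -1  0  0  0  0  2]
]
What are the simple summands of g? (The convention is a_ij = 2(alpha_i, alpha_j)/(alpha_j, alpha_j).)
B_3 ⊕ E_7

The diagram associated to this matrix has two connected components: the simple roots {alpha_1, alpha_6, alpha_9} form a chain of 3 nodes with a double edge at one end; the terminal node there is the unique short simple root (B_3), and {alpha_2, alpha_3, alpha_4, alpha_5, alpha_7, alpha_8, alpha_10} form a chain of 6 nodes with one extra node attached to the third node from one end (E_7). A semisimple Lie algebra decomposes uniquely as the direct sum of simple ideals, one per connected component of its Dynkin diagram, so g ≅ B_3 ⊕ E_7 (dimension 21 + 133 = 154).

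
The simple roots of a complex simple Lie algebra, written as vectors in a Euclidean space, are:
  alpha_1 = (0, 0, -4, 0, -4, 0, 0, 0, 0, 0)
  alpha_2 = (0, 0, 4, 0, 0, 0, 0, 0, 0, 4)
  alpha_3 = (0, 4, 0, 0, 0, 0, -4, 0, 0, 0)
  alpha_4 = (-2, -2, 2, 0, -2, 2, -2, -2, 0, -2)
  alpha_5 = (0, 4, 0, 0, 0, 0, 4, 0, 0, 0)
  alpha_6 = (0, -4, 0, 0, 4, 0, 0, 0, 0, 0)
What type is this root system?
E6

Compute the Cartan integers a_ij = 2(alpha_i, alpha_j)/(alpha_j, alpha_j); the resulting 6x6 Cartan matrix is
[[2, -1, 0, 0, 0, -1], [-1, 2, 0, 0, 0, 0], [0, 0, 2, 0, 0, -1], [0, 0, 0, 2, -1, 0], [0, 0, 0, -1, 2, -1], [-1, 0, -1, 0, -1, 2]].
All simple roots have the same length, so the diagram is simply laced. The associated Dynkin diagram is a chain of 5 nodes with one extra node attached to the third node from one end (E_6), so the type is E_6.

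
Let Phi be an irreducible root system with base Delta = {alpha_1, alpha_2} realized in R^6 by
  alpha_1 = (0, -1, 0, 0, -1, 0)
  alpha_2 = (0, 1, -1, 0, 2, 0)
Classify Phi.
Compute the Cartan integers a_ij = 2(alpha_i, alpha_j)/(alpha_j, alpha_j); the resulting 2x2 Cartan matrix is
[[2, -1], [-3, 2]].
The roots have two lengths (squared-length ratio 3:1); the short ones are alpha_{1}. The associated Dynkin diagram is two nodes joined by a triple edge (G_2), so the type is G_2.

G2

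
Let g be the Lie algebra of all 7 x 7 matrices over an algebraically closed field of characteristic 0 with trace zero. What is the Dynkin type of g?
This is sl(7), which has dimension 7^2 - 1 = 48 and rank 7 - 1 = 6 (a Cartan subalgebra is the diagonal traceless matrices). In the classification of classical Lie algebras, the special linear algebra sl(n+1) has type A_n; here n = 6, so the Dynkin diagram is a chain of 6 nodes with single edges (A_6). Hence the type is A_6.

A6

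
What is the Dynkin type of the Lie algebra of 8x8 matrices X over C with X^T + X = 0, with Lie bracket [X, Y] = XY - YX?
D4

This is so(8) with 8 even, which has dimension 8(8-1)/2 = 28 and rank 8/2 = 4. In the classification of classical Lie algebras, the orthogonal algebra so(2n) in an even number of variables has type D_n; here n = 4, so the Dynkin diagram is a chain of 2 nodes with a fork of two nodes at one end (D_4). Hence the type is D_4.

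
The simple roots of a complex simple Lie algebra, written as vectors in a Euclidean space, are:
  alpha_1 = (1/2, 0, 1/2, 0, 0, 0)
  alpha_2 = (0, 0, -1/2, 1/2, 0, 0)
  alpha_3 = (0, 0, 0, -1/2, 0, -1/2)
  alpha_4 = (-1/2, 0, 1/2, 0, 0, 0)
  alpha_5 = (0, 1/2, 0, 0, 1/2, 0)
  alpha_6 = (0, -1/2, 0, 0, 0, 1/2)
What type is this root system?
Compute the Cartan integers a_ij = 2(alpha_i, alpha_j)/(alpha_j, alpha_j); the resulting 6x6 Cartan matrix is
[[2, -1, 0, 0, 0, 0], [-1, 2, -1, -1, 0, 0], [0, -1, 2, 0, 0, -1], [0, -1, 0, 2, 0, 0], [0, 0, 0, 0, 2, -1], [0, 0, -1, 0, -1, 2]].
All simple roots have the same length, so the diagram is simply laced. The associated Dynkin diagram is a chain of 4 nodes with a fork of two nodes at one end (D_6), so the type is D_6 (the algebra so(12)).

D6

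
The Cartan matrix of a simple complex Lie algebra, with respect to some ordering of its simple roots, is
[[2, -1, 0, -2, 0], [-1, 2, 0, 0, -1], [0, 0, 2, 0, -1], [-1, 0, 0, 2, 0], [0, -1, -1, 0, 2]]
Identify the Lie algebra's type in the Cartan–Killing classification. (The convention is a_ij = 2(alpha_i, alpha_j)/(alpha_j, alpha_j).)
B_5 (so(11))

The matrix has rank 5 with 2's on the diagonal. Reading the off-diagonal entries as Dynkin edges (a single edge where a_ij = a_ji = -1; a double or triple edge where a_ij * a_ji = 2 or 3), the diagram is a chain of 5 nodes with a double edge at one end; the terminal node there is the unique short simple root (B_5). One simple-root ordering that puts it in standard form is (alpha_3, alpha_5, alpha_2, alpha_1, alpha_4). So the algebra is type B_5, i.e. so(11).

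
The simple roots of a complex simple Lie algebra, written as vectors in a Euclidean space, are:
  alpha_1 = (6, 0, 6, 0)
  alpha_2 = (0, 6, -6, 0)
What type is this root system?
A_2

Compute the Cartan integers a_ij = 2(alpha_i, alpha_j)/(alpha_j, alpha_j); the resulting 2x2 Cartan matrix is
[[2, -1], [-1, 2]].
All simple roots have the same length, so the diagram is simply laced. The associated Dynkin diagram is a chain of 2 nodes with single edges (A_2), so the type is A_2 (the algebra sl(3)).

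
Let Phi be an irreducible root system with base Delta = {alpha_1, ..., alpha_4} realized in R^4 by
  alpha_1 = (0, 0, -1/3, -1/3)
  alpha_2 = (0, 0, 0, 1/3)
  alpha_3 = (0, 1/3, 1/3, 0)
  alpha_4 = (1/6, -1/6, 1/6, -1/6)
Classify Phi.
Compute the Cartan integers a_ij = 2(alpha_i, alpha_j)/(alpha_j, alpha_j); the resulting 4x4 Cartan matrix is
[[2, -2, -1, 0], [-1, 2, 0, -1], [-1, 0, 2, 0], [0, -1, 0, 2]].
The roots have two lengths (squared-length ratio 2:1); the short ones are alpha_{2,4}. The associated Dynkin diagram is a chain of 4 nodes with a double edge between the middle two (F_4), so the type is F_4.

type F_4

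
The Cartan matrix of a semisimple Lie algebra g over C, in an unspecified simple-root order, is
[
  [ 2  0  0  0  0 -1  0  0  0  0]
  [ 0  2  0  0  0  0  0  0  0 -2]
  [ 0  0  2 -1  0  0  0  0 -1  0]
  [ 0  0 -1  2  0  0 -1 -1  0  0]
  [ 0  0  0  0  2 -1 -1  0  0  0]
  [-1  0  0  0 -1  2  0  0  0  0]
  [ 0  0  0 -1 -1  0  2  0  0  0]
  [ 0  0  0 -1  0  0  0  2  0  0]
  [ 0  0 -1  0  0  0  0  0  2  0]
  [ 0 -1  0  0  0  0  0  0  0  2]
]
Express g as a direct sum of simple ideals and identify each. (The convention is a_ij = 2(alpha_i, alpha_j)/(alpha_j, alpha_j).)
B_2 (so(5)) ⊕ E_8

The diagram associated to this matrix has two connected components: the simple roots {alpha_2, alpha_10} form a chain of 2 nodes with a double edge at one end; the terminal node there is the unique short simple root (B_2), and {alpha_1, alpha_3, alpha_4, alpha_5, alpha_6, alpha_7, alpha_8, alpha_9} form a chain of 7 nodes with one extra node attached to the third node from one end (E_8). A semisimple Lie algebra decomposes uniquely as the direct sum of simple ideals, one per connected component of its Dynkin diagram, so g ≅ B_2 ⊕ E_8 (dimension 10 + 248 = 258).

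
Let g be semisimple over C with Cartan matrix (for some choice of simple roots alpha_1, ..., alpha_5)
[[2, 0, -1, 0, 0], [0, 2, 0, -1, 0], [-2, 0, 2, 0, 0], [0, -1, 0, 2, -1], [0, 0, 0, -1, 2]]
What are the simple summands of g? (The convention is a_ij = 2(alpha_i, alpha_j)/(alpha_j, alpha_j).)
The diagram associated to this matrix has two connected components: the simple roots {alpha_2, alpha_4, alpha_5} form a chain of 3 nodes with single edges (A_3), and {alpha_1, alpha_3} form a chain of 2 nodes with a double edge at one end; the terminal node there is the unique short simple root (B_2). A semisimple Lie algebra decomposes uniquely as the direct sum of simple ideals, one per connected component of its Dynkin diagram, so g ≅ A_3 ⊕ B_2 (dimension 15 + 10 = 25).

A_3 (sl(4)) + B_2 (so(5))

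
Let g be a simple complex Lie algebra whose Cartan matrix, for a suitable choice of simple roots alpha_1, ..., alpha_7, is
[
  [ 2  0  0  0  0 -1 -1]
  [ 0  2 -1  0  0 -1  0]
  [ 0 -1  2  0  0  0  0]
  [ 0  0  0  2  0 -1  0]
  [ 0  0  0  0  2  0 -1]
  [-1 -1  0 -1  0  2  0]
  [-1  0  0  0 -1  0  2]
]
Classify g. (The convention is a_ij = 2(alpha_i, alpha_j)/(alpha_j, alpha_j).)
The matrix has rank 7 with 2's on the diagonal. Reading the off-diagonal entries as Dynkin edges (a single edge where a_ij = a_ji = -1; a double or triple edge where a_ij * a_ji = 2 or 3), the diagram is a chain of 6 nodes with one extra node attached to the third node from one end (E_7). One simple-root ordering that puts it in standard form is (alpha_3, alpha_4, alpha_2, alpha_6, alpha_1, alpha_7, alpha_5). So the algebra is type E_7.

type E_7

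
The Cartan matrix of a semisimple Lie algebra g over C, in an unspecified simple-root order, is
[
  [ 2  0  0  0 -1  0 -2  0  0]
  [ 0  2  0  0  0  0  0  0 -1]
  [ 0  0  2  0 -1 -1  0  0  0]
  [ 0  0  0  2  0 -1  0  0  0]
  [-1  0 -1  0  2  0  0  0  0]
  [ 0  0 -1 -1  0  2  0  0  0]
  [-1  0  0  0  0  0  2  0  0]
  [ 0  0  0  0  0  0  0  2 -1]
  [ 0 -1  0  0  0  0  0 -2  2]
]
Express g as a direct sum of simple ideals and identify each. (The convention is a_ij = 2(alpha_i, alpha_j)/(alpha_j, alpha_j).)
The diagram associated to this matrix has two connected components: the simple roots {alpha_2, alpha_8, alpha_9} form a chain of 3 nodes with a double edge at one end; the terminal node there is the unique short simple root (B_3), and {alpha_1, alpha_3, alpha_4, alpha_5, alpha_6, alpha_7} form a chain of 6 nodes with a double edge at one end; the terminal node there is the unique short simple root (B_6). A semisimple Lie algebra decomposes uniquely as the direct sum of simple ideals, one per connected component of its Dynkin diagram, so g ≅ B_3 ⊕ B_6 (dimension 21 + 78 = 99).

B_3 ⊕ B_6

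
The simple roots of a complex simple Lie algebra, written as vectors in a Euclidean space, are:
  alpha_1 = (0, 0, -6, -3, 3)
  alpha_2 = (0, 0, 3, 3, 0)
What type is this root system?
Compute the Cartan integers a_ij = 2(alpha_i, alpha_j)/(alpha_j, alpha_j); the resulting 2x2 Cartan matrix is
[[2, -3], [-1, 2]].
The roots have two lengths (squared-length ratio 3:1); the short ones are alpha_{2}. The associated Dynkin diagram is two nodes joined by a triple edge (G_2), so the type is G_2.

type G_2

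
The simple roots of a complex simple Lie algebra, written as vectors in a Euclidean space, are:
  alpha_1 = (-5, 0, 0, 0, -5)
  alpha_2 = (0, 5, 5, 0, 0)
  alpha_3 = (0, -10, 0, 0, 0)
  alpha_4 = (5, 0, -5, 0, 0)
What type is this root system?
Compute the Cartan integers a_ij = 2(alpha_i, alpha_j)/(alpha_j, alpha_j); the resulting 4x4 Cartan matrix is
[[2, 0, 0, -1], [0, 2, -1, -1], [0, -2, 2, 0], [-1, -1, 0, 2]].
The roots have two lengths (squared-length ratio 2:1); the short ones are alpha_{1,2,4}. The associated Dynkin diagram is a chain of 4 nodes with a double edge at one end; the terminal node there is the unique long simple root (C_4), so the type is C_4 (the algebra sp(8)).

type C_4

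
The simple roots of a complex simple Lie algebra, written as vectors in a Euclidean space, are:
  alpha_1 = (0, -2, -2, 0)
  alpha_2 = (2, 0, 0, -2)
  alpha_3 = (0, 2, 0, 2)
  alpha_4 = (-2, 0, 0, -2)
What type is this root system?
D_4 (so(8))

Compute the Cartan integers a_ij = 2(alpha_i, alpha_j)/(alpha_j, alpha_j); the resulting 4x4 Cartan matrix is
[[2, 0, -1, 0], [0, 2, -1, 0], [-1, -1, 2, -1], [0, 0, -1, 2]].
All simple roots have the same length, so the diagram is simply laced. The associated Dynkin diagram is a chain of 2 nodes with a fork of two nodes at one end (D_4), so the type is D_4 (the algebra so(8)).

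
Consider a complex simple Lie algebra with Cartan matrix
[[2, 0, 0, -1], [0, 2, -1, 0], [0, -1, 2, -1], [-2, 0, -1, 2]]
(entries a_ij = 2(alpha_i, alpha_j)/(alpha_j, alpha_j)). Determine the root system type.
The matrix has rank 4 with 2's on the diagonal. Reading the off-diagonal entries as Dynkin edges (a single edge where a_ij = a_ji = -1; a double or triple edge where a_ij * a_ji = 2 or 3), the diagram is a chain of 4 nodes with a double edge at one end; the terminal node there is the unique short simple root (B_4). One simple-root ordering that puts it in standard form is (alpha_2, alpha_3, alpha_4, alpha_1). So the algebra is type B_4, i.e. so(9).

type B_4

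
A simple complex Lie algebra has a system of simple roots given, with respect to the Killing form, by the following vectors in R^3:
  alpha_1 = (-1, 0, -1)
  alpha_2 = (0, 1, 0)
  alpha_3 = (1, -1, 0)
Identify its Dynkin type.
B_3 (so(7))

Compute the Cartan integers a_ij = 2(alpha_i, alpha_j)/(alpha_j, alpha_j); the resulting 3x3 Cartan matrix is
[[2, 0, -1], [0, 2, -1], [-1, -2, 2]].
The roots have two lengths (squared-length ratio 2:1); the short ones are alpha_{2}. The associated Dynkin diagram is a chain of 3 nodes with a double edge at one end; the terminal node there is the unique short simple root (B_3), so the type is B_3 (the algebra so(7)).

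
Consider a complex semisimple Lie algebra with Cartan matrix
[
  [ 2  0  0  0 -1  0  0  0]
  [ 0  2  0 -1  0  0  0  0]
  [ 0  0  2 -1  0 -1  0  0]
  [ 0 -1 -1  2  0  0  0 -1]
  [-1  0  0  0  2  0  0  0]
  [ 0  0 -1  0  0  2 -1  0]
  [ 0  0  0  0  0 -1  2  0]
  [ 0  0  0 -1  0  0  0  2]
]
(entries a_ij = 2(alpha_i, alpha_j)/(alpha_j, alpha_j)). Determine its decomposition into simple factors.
The diagram associated to this matrix has two connected components: the simple roots {alpha_1, alpha_5} form a chain of 2 nodes with single edges (A_2), and {alpha_2, alpha_3, alpha_4, alpha_6, alpha_7, alpha_8} form a chain of 4 nodes with a fork of two nodes at one end (D_6). A semisimple Lie algebra decomposes uniquely as the direct sum of simple ideals, one per connected component of its Dynkin diagram, so g ≅ A_2 ⊕ D_6 (dimension 8 + 66 = 74).

A_2 (sl(3)) ⊕ D_6 (so(12))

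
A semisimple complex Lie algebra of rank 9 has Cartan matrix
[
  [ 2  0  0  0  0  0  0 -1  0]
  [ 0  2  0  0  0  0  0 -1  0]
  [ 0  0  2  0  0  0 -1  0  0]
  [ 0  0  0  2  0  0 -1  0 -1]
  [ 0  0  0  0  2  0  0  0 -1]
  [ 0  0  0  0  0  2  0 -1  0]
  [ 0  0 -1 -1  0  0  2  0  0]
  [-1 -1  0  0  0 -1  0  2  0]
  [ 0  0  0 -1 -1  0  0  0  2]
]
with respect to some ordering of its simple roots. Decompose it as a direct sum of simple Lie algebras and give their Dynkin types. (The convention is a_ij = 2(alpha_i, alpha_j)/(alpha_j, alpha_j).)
type A_5 ⊕ type D_4

The diagram associated to this matrix has two connected components: the simple roots {alpha_3, alpha_4, alpha_5, alpha_7, alpha_9} form a chain of 5 nodes with single edges (A_5), and {alpha_1, alpha_2, alpha_6, alpha_8} form a chain of 2 nodes with a fork of two nodes at one end (D_4). A semisimple Lie algebra decomposes uniquely as the direct sum of simple ideals, one per connected component of its Dynkin diagram, so g ≅ A_5 ⊕ D_4 (dimension 35 + 28 = 63).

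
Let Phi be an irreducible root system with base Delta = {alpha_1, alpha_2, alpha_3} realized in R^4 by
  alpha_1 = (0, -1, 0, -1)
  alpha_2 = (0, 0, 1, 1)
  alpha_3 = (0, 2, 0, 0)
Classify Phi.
type C_3

Compute the Cartan integers a_ij = 2(alpha_i, alpha_j)/(alpha_j, alpha_j); the resulting 3x3 Cartan matrix is
[[2, -1, -1], [-1, 2, 0], [-2, 0, 2]].
The roots have two lengths (squared-length ratio 2:1); the short ones are alpha_{1,2}. The associated Dynkin diagram is a chain of 3 nodes with a double edge at one end; the terminal node there is the unique long simple root (C_3), so the type is C_3 (the algebra sp(6)).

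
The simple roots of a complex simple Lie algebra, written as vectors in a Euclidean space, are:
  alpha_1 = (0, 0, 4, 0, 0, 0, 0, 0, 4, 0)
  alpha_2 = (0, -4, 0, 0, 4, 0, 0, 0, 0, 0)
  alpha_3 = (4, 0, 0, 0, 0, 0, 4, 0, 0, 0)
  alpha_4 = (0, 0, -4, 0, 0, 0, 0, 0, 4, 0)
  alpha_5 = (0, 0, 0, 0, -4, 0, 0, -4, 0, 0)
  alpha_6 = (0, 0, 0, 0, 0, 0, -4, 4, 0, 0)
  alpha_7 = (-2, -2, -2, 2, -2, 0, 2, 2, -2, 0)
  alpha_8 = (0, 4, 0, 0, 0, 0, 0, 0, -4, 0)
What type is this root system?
E8

Compute the Cartan integers a_ij = 2(alpha_i, alpha_j)/(alpha_j, alpha_j); the resulting 8x8 Cartan matrix is
[[2, 0, 0, 0, 0, 0, -1, -1], [0, 2, 0, 0, -1, 0, 0, -1], [0, 0, 2, 0, 0, -1, 0, 0], [0, 0, 0, 2, 0, 0, 0, -1], [0, -1, 0, 0, 2, -1, 0, 0], [0, 0, -1, 0, -1, 2, 0, 0], [-1, 0, 0, 0, 0, 0, 2, 0], [-1, -1, 0, -1, 0, 0, 0, 2]].
All simple roots have the same length, so the diagram is simply laced. The associated Dynkin diagram is a chain of 7 nodes with one extra node attached to the third node from one end (E_8), so the type is E_8.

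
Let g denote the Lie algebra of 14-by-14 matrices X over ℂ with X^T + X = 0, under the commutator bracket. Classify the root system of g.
This is so(14) with 14 even, which has dimension 14(14-1)/2 = 91 and rank 14/2 = 7. In the classification of classical Lie algebras, the orthogonal algebra so(2n) in an even number of variables has type D_n; here n = 7, so the Dynkin diagram is a chain of 5 nodes with a fork of two nodes at one end (D_7). Hence the type is D_7.

type D_7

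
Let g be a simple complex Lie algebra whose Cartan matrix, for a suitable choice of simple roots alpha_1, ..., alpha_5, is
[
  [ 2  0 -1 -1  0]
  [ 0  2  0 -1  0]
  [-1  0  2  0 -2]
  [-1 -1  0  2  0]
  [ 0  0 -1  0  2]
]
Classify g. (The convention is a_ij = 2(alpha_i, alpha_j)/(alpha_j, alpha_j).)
The matrix has rank 5 with 2's on the diagonal. Reading the off-diagonal entries as Dynkin edges (a single edge where a_ij = a_ji = -1; a double or triple edge where a_ij * a_ji = 2 or 3), the diagram is a chain of 5 nodes with a double edge at one end; the terminal node there is the unique short simple root (B_5). One simple-root ordering that puts it in standard form is (alpha_2, alpha_4, alpha_1, alpha_3, alpha_5). So the algebra is type B_5, i.e. so(11).

B_5 (so(11))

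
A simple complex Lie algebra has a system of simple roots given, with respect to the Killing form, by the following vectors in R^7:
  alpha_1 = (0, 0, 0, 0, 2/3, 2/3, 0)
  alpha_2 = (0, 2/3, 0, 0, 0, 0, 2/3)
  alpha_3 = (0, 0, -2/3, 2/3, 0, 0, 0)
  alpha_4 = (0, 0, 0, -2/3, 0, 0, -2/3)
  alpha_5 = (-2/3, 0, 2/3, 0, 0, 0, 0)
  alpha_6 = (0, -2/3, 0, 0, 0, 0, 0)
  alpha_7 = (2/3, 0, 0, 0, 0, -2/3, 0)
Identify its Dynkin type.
B7

Compute the Cartan integers a_ij = 2(alpha_i, alpha_j)/(alpha_j, alpha_j); the resulting 7x7 Cartan matrix is
[[2, 0, 0, 0, 0, 0, -1], [0, 2, 0, -1, 0, -2, 0], [0, 0, 2, -1, -1, 0, 0], [0, -1, -1, 2, 0, 0, 0], [0, 0, -1, 0, 2, 0, -1], [0, -1, 0, 0, 0, 2, 0], [-1, 0, 0, 0, -1, 0, 2]].
The roots have two lengths (squared-length ratio 2:1); the short ones are alpha_{6}. The associated Dynkin diagram is a chain of 7 nodes with a double edge at one end; the terminal node there is the unique short simple root (B_7), so the type is B_7 (the algebra so(15)).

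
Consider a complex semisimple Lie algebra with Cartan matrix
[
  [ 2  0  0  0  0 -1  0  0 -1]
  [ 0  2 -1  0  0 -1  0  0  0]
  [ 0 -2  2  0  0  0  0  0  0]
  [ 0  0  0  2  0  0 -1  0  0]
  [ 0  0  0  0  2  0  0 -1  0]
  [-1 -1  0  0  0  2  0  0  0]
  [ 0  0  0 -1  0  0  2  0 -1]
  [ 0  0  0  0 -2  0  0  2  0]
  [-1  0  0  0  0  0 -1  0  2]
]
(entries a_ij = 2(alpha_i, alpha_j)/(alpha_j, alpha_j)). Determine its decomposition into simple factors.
The diagram associated to this matrix has two connected components: the simple roots {alpha_5, alpha_8} form a chain of 2 nodes with a double edge at one end; the terminal node there is the unique short simple root (B_2), and {alpha_1, alpha_2, alpha_3, alpha_4, alpha_6, alpha_7, alpha_9} form a chain of 7 nodes with a double edge at one end; the terminal node there is the unique long simple root (C_7). A semisimple Lie algebra decomposes uniquely as the direct sum of simple ideals, one per connected component of its Dynkin diagram, so g ≅ B_2 ⊕ C_7 (dimension 10 + 105 = 115).

B_2 (so(5)) + C_7 (sp(14))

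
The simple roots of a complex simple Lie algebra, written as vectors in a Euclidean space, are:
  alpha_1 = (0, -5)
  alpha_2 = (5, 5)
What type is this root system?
B2

Compute the Cartan integers a_ij = 2(alpha_i, alpha_j)/(alpha_j, alpha_j); the resulting 2x2 Cartan matrix is
[[2, -1], [-2, 2]].
The roots have two lengths (squared-length ratio 2:1); the short ones are alpha_{1}. The associated Dynkin diagram is a chain of 2 nodes with a double edge at one end; the terminal node there is the unique short simple root (B_2), so the type is B_2 (the algebra so(5)).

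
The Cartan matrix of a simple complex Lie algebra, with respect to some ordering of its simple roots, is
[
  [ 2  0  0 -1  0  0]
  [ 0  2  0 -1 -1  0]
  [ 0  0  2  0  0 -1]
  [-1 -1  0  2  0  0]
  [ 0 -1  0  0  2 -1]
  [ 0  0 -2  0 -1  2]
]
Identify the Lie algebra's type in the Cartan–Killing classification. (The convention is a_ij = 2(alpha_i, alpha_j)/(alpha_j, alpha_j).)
type B_6

The matrix has rank 6 with 2's on the diagonal. Reading the off-diagonal entries as Dynkin edges (a single edge where a_ij = a_ji = -1; a double or triple edge where a_ij * a_ji = 2 or 3), the diagram is a chain of 6 nodes with a double edge at one end; the terminal node there is the unique short simple root (B_6). One simple-root ordering that puts it in standard form is (alpha_1, alpha_4, alpha_2, alpha_5, alpha_6, alpha_3). So the algebra is type B_6, i.e. so(13).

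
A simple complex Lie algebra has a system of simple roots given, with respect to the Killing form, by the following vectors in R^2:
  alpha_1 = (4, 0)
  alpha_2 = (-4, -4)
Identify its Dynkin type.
B_2 (so(5))

Compute the Cartan integers a_ij = 2(alpha_i, alpha_j)/(alpha_j, alpha_j); the resulting 2x2 Cartan matrix is
[[2, -1], [-2, 2]].
The roots have two lengths (squared-length ratio 2:1); the short ones are alpha_{1}. The associated Dynkin diagram is a chain of 2 nodes with a double edge at one end; the terminal node there is the unique short simple root (B_2), so the type is B_2 (the algebra so(5)).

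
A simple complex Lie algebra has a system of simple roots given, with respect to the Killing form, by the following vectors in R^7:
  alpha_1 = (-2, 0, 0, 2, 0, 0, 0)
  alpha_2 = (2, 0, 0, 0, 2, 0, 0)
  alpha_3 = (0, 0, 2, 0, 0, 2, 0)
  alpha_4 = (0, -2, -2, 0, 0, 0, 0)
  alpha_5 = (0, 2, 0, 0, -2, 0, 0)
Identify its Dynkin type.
A_5

Compute the Cartan integers a_ij = 2(alpha_i, alpha_j)/(alpha_j, alpha_j); the resulting 5x5 Cartan matrix is
[[2, -1, 0, 0, 0], [-1, 2, 0, 0, -1], [0, 0, 2, -1, 0], [0, 0, -1, 2, -1], [0, -1, 0, -1, 2]].
All simple roots have the same length, so the diagram is simply laced. The associated Dynkin diagram is a chain of 5 nodes with single edges (A_5), so the type is A_5 (the algebra sl(6)).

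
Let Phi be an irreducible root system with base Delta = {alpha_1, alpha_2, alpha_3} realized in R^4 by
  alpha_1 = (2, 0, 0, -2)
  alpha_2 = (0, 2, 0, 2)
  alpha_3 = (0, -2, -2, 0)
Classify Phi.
type A_3

Compute the Cartan integers a_ij = 2(alpha_i, alpha_j)/(alpha_j, alpha_j); the resulting 3x3 Cartan matrix is
[[2, -1, 0], [-1, 2, -1], [0, -1, 2]].
All simple roots have the same length, so the diagram is simply laced. The associated Dynkin diagram is a chain of 3 nodes with single edges (A_3), so the type is A_3 (the algebra sl(4)).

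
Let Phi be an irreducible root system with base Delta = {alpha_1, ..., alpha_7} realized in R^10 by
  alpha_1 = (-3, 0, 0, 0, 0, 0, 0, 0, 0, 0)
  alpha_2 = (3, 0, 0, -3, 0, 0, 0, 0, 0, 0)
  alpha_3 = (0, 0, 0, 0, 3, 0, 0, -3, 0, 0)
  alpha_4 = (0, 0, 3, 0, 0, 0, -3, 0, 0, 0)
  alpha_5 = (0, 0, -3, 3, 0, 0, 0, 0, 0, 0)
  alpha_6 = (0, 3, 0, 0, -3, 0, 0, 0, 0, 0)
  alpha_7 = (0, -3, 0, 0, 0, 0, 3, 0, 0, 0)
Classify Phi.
Compute the Cartan integers a_ij = 2(alpha_i, alpha_j)/(alpha_j, alpha_j); the resulting 7x7 Cartan matrix is
[[2, -1, 0, 0, 0, 0, 0], [-2, 2, 0, 0, -1, 0, 0], [0, 0, 2, 0, 0, -1, 0], [0, 0, 0, 2, -1, 0, -1], [0, -1, 0, -1, 2, 0, 0], [0, 0, -1, 0, 0, 2, -1], [0, 0, 0, -1, 0, -1, 2]].
The roots have two lengths (squared-length ratio 2:1); the short ones are alpha_{1}. The associated Dynkin diagram is a chain of 7 nodes with a double edge at one end; the terminal node there is the unique short simple root (B_7), so the type is B_7 (the algebra so(15)).

type B_7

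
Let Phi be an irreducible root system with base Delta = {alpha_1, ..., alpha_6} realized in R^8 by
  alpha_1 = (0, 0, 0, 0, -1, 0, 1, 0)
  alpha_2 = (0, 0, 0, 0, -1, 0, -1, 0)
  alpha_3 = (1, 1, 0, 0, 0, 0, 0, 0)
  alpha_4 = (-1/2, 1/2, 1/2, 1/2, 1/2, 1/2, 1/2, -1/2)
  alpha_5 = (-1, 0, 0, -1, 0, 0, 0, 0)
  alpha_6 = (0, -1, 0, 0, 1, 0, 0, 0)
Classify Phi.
type E_6

Compute the Cartan integers a_ij = 2(alpha_i, alpha_j)/(alpha_j, alpha_j); the resulting 6x6 Cartan matrix is
[[2, 0, 0, 0, 0, -1], [0, 2, 0, -1, 0, -1], [0, 0, 2, 0, -1, -1], [0, -1, 0, 2, 0, 0], [0, 0, -1, 0, 2, 0], [-1, -1, -1, 0, 0, 2]].
All simple roots have the same length, so the diagram is simply laced. The associated Dynkin diagram is a chain of 5 nodes with one extra node attached to the third node from one end (E_6), so the type is E_6.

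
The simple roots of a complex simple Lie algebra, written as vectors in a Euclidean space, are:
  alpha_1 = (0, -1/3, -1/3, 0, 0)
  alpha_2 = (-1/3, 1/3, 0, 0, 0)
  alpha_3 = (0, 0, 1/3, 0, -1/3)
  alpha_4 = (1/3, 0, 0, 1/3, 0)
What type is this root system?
Compute the Cartan integers a_ij = 2(alpha_i, alpha_j)/(alpha_j, alpha_j); the resulting 4x4 Cartan matrix is
[[2, -1, -1, 0], [-1, 2, 0, -1], [-1, 0, 2, 0], [0, -1, 0, 2]].
All simple roots have the same length, so the diagram is simply laced. The associated Dynkin diagram is a chain of 4 nodes with single edges (A_4), so the type is A_4 (the algebra sl(5)).

A4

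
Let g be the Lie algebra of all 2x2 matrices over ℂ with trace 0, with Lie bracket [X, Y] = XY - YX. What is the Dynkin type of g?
A_1

This is sl(2), which has dimension 2^2 - 1 = 3 and rank 2 - 1 = 1 (a Cartan subalgebra is the diagonal traceless matrices). In the classification of classical Lie algebras, the special linear algebra sl(n+1) has type A_n; here n = 1, so the Dynkin diagram is a chain of 1 nodes with single edges (A_1). Hence the type is A_1.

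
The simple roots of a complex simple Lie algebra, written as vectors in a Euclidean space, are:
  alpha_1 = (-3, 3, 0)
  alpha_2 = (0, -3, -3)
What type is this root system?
Compute the Cartan integers a_ij = 2(alpha_i, alpha_j)/(alpha_j, alpha_j); the resulting 2x2 Cartan matrix is
[[2, -1], [-1, 2]].
All simple roots have the same length, so the diagram is simply laced. The associated Dynkin diagram is a chain of 2 nodes with single edges (A_2), so the type is A_2 (the algebra sl(3)).

A_2 (sl(3))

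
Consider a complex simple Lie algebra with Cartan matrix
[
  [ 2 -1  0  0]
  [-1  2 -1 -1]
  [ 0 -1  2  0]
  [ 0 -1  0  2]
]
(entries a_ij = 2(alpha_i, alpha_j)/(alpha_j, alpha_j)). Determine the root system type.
type D_4

The matrix has rank 4 with 2's on the diagonal. Reading the off-diagonal entries as Dynkin edges (a single edge where a_ij = a_ji = -1; a double or triple edge where a_ij * a_ji = 2 or 3), the diagram is a chain of 2 nodes with a fork of two nodes at one end (D_4). One simple-root ordering that puts it in standard form is (alpha_3, alpha_2, alpha_1, alpha_4). So the algebra is type D_4, i.e. so(8).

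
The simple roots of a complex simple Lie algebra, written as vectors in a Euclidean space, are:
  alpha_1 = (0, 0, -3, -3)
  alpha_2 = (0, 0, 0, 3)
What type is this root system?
Compute the Cartan integers a_ij = 2(alpha_i, alpha_j)/(alpha_j, alpha_j); the resulting 2x2 Cartan matrix is
[[2, -2], [-1, 2]].
The roots have two lengths (squared-length ratio 2:1); the short ones are alpha_{2}. The associated Dynkin diagram is a chain of 2 nodes with a double edge at one end; the terminal node there is the unique short simple root (B_2), so the type is B_2 (the algebra so(5)).

B2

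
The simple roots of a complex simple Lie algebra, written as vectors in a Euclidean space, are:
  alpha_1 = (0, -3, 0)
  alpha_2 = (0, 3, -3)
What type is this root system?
Compute the Cartan integers a_ij = 2(alpha_i, alpha_j)/(alpha_j, alpha_j); the resulting 2x2 Cartan matrix is
[[2, -1], [-2, 2]].
The roots have two lengths (squared-length ratio 2:1); the short ones are alpha_{1}. The associated Dynkin diagram is a chain of 2 nodes with a double edge at one end; the terminal node there is the unique short simple root (B_2), so the type is B_2 (the algebra so(5)).

B_2 (so(5))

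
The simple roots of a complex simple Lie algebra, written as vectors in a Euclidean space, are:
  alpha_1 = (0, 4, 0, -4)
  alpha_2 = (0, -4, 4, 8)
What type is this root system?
Compute the Cartan integers a_ij = 2(alpha_i, alpha_j)/(alpha_j, alpha_j); the resulting 2x2 Cartan matrix is
[[2, -1], [-3, 2]].
The roots have two lengths (squared-length ratio 3:1); the short ones are alpha_{1}. The associated Dynkin diagram is two nodes joined by a triple edge (G_2), so the type is G_2.

G2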